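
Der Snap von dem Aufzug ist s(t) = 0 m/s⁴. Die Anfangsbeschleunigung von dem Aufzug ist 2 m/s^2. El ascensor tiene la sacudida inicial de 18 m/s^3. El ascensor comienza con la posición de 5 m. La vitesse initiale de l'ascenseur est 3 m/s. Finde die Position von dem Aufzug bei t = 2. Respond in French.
Nous devons intégrer notre équation du snap s(t) = 0 4 fois. La primitive du snap est le jerk. En utilisant j(0) = 18, nous obtenons j(t) = 18. La primitive du jerk, avec a(0) = 2, donne l'accélération: a(t) = 18·t + 2. En intégrant l'accélération et en utilisant la condition initiale v(0) = 3, nous obtenons v(t) = 9·t^2 + 2·t + 3. En prenant ∫v(t)dt et en appliquant x(0) = 5, nous trouvons x(t) = 3·t^3 + t^2 + 3·t + 5. De l'équation de la position x(t) = 3·t^3 + t^2 + 3·t + 5, nous substituons t = 2 pour obtenir x = 39.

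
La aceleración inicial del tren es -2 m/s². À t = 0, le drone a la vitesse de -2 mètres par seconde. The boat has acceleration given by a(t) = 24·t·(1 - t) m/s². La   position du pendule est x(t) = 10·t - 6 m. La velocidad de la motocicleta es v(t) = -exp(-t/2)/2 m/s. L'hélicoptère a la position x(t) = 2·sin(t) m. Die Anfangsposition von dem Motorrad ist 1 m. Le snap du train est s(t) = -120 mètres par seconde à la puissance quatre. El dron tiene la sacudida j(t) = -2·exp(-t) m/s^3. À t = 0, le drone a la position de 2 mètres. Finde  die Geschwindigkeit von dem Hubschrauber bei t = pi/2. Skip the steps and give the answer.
Bei t = pi/2, v = 0.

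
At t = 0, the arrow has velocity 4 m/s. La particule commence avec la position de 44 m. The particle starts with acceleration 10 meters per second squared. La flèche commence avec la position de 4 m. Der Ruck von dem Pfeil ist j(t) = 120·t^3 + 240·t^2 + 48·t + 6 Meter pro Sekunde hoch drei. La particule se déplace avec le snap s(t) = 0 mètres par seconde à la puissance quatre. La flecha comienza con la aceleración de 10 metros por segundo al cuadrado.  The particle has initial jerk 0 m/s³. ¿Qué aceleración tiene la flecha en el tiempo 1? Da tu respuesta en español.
Necesitamos integrar nuestra ecuación de la sacudida j(t) = 120·t^3 + 240·t^2 + 48·t + 6 1 vez. Integrando la sacudida y usando la condición inicial a(0) = 10, obtenemos a(t) = 30·t^4 + 80·t^3 + 24·t^2 + 6·t + 10. De la ecuación de la aceleración a(t) = 30·t^4 + 80·t^3 + 24·t^2 + 6·t + 10, sustituimos t = 1 para obtener a = 150.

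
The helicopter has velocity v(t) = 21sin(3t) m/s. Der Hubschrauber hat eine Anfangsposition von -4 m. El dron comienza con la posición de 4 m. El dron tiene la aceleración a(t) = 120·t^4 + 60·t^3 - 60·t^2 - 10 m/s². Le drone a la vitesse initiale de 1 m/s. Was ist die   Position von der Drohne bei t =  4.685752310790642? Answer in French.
Pour résoudre ceci, nous devons prendre 2 intégrales de notre équation de l'accélération a(t) = 120·t^4 + 60·t^3 - 60·t^2 - 10. En intégrant l'accélération et en utilisant la condition initiale v(0) = 1, nous obtenons v(t) = 24·t^5 + 15·t^4 - 20·t^3 - 10·t + 1. En intégrant la vitesse et en utilisant la condition initiale x(0) = 4, nous obtenons x(t) = 4·t^6 + 3·t^5 - 5·t^4 - 5·t^2 + t + 4. Nous avons la position x(t) = 4·t^6 + 3·t^5 - 5·t^4 - 5·t^2 + t + 4. En substituant t = 4.685752310790642: x(4.685752310790642) = 46603.7566514855.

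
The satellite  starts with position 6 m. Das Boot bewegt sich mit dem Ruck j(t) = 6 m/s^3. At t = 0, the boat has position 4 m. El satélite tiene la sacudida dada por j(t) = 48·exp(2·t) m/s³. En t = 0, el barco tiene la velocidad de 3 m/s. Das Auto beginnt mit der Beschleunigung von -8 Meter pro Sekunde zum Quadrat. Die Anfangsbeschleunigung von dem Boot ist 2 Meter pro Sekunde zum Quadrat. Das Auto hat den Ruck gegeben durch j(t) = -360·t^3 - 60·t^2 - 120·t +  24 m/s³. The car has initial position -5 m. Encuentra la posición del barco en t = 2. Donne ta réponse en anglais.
Starting from jerk j(t) = 6, we take 3 antiderivatives. The antiderivative of jerk, with a(0) = 2, gives acceleration: a(t) = 6·t + 2. Taking ∫a(t)dt and applying v(0) = 3, we find v(t) = 3·t^2 + 2·t + 3. Integrating velocity and using the initial condition x(0) = 4, we get x(t) = t^3 + t^2 + 3·t + 4. From the given position equation x(t) = t^3 + t^2 + 3·t + 4, we substitute t = 2 to get x = 22.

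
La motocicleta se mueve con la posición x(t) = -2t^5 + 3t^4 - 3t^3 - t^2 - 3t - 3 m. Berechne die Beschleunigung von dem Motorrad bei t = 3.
Ausgehend von der Position x(t) = -2·t^5 + 3·t^4 - 3·t^3 - t^2 - 3·t - 3, nehmen wir 2 Ableitungen. Die Ableitung von der Position ergibt die Geschwindigkeit: v(t) = -10·t^4 + 12·t^3 - 9·t^2 - 2·t - 3. Die Ableitung von der Geschwindigkeit ergibt die Beschleunigung: a(t) = -40·t^3 + 36·t^2 - 18·t - 2. Mit a(t) = -40·t^3 + 36·t^2 - 18·t - 2 und Einsetzen von t = 3, finden wir a = -812.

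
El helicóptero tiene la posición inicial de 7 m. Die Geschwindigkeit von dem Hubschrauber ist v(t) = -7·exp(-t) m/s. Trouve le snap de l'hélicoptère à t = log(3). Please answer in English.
We must differentiate our velocity equation v(t) = -7·exp(-t) 3 times. Taking d/dt of v(t), we find a(t) = 7·exp(-t). Differentiating acceleration, we get jerk: j(t) = -7·exp(-t). The derivative of jerk gives snap: s(t) = 7·exp(-t). Using s(t) = 7·exp(-t) and substituting t = log(3), we find s = 7/3.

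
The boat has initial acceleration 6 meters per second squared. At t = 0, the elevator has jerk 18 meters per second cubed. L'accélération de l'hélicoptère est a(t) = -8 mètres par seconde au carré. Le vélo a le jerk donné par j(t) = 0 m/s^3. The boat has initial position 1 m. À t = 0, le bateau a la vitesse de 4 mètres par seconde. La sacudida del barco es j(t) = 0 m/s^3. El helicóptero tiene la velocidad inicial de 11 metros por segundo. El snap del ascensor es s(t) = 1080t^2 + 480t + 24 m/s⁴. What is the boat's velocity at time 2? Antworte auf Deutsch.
Wir müssen unsere Gleichung für den Ruck j(t) = 0 2-mal integrieren. Mit ∫j(t)dt und Anwendung von a(0) = 6, finden wir a(t) = 6. Durch Integration von der Beschleunigung und Verwendung der Anfangsbedingung v(0) = 4, erhalten wir v(t) = 6·t + 4. Aus der Gleichung für die Geschwindigkeit v(t) = 6·t + 4, setzen wir t = 2 ein und erhalten v = 16.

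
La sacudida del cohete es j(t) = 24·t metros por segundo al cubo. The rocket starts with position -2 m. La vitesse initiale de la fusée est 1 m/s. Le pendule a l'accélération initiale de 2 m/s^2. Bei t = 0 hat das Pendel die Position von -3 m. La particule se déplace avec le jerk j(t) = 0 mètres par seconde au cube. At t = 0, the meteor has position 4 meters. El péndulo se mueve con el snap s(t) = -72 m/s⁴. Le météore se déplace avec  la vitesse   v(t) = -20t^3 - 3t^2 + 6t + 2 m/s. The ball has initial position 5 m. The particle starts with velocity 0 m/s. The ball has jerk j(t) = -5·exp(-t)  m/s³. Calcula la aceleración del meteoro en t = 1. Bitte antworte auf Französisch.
Pour résoudre ceci, nous devons prendre 1 dérivée de notre équation de la vitesse v(t) = -20·t^3 - 3·t^2 + 6·t + 2. En dérivant la vitesse, nous obtenons l'accélération: a(t) = -60·t^2 - 6·t + 6. En utilisant a(t) = -60·t^2 - 6·t + 6 et en substituant t = 1, nous trouvons a = -60.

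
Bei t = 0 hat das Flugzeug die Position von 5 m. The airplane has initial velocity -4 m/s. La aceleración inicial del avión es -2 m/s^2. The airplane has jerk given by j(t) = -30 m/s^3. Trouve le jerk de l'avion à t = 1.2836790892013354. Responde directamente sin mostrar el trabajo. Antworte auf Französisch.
j(1.2836790892013354) = -30.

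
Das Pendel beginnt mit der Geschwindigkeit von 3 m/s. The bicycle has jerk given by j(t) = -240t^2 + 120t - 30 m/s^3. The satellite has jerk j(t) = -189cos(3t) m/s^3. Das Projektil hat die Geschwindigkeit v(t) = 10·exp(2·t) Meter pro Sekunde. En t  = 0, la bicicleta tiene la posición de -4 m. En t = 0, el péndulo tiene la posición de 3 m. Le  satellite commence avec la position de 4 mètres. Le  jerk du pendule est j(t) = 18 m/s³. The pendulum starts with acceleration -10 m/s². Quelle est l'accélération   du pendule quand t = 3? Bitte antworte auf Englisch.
Starting from jerk j(t) = 18, we take 1 integral. The antiderivative of jerk is acceleration. Using a(0) = -10, we get a(t) = 18·t - 10. Using a(t) = 18·t - 10 and substituting t = 3, we find a = 44.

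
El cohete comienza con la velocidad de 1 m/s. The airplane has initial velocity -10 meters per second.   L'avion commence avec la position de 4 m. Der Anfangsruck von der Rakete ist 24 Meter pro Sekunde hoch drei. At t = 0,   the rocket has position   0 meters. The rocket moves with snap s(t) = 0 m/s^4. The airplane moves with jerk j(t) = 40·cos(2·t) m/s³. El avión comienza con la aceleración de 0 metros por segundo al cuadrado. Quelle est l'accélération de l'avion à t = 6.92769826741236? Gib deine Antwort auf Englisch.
Starting from jerk j(t) = 40·cos(2·t), we take 1 antiderivative. Finding the antiderivative of j(t) and using a(0) = 0: a(t) = 20·sin(2·t). We have acceleration a(t) = 20·sin(2·t). Substituting t = 6.92769826741236: a(6.92769826741236) = 19.2112934128163.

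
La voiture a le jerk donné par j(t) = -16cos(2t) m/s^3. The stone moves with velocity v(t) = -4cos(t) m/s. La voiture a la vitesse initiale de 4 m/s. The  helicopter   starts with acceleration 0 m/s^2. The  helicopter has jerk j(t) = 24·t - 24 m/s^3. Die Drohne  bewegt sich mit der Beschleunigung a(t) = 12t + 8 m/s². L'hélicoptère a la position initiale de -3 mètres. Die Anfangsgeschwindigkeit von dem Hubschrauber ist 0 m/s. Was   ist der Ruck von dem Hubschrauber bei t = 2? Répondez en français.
De l'équation du jerk j(t) = 24·t - 24, nous substituons t = 2 pour obtenir j = 24.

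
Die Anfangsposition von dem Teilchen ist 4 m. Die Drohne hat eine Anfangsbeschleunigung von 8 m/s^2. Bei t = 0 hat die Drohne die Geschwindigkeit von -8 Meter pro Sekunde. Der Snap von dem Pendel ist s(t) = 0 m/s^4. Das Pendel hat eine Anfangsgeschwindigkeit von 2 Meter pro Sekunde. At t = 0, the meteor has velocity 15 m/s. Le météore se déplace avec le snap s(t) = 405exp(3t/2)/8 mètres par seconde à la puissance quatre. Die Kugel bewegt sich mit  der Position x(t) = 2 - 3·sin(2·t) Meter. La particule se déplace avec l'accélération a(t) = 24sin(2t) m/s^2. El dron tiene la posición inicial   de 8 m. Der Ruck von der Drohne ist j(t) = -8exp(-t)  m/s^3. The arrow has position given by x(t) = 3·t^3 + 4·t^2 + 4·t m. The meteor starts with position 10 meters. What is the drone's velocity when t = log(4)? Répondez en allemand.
Ausgehend von dem Ruck j(t) = -8·exp(-t), nehmen wir 2 Stammfunktionen. Die Stammfunktion von dem Ruck ist die Beschleunigung. Mit a(0) = 8 erhalten wir a(t) = 8·exp(-t). Das Integral von der Beschleunigung, mit v(0) = -8, ergibt die Geschwindigkeit: v(t) = -8·exp(-t). Aus der Gleichung für die Geschwindigkeit v(t) = -8·exp(-t), setzen wir t = log(4) ein und erhalten v = -2.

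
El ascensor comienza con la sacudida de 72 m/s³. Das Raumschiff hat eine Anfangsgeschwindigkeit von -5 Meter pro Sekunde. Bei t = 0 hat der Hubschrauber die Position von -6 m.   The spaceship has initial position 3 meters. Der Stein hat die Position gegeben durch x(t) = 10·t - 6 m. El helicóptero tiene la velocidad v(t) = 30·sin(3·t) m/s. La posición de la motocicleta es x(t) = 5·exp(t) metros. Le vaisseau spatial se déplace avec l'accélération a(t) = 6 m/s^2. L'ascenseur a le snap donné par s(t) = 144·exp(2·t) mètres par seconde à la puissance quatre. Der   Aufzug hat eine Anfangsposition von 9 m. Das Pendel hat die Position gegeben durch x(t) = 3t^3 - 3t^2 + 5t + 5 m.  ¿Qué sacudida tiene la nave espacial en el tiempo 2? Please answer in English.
To solve this, we need to take 1 derivative of our acceleration equation a(t) = 6. Taking d/dt of a(t), we find j(t) = 0. We have jerk j(t) = 0. Substituting t = 2: j(2) = 0.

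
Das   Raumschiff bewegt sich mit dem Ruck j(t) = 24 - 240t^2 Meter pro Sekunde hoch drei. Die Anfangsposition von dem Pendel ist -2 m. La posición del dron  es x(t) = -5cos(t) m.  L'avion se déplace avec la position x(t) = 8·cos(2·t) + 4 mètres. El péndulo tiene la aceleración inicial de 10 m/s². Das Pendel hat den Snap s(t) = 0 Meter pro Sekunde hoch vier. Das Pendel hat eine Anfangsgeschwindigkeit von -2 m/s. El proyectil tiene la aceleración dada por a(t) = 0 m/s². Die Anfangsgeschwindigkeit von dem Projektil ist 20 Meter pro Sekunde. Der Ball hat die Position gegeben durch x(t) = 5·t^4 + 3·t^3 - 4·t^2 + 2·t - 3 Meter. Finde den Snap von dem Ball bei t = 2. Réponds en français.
Nous devons dériver notre équation de la position x(t) = 5·t^4 + 3·t^3 - 4·t^2 + 2·t - 3 4 fois. La dérivée de la position donne la vitesse: v(t) = 20·t^3 + 9·t^2 - 8·t + 2. En prenant d/dt de v(t), nous trouvons a(t) = 60·t^2 + 18·t - 8. En dérivant l'accélération, nous obtenons le jerk: j(t) = 120·t + 18. En prenant d/dt de j(t), nous trouvons s(t) = 120. En utilisant s(t) = 120 et en substituant t = 2, nous trouvons s = 120.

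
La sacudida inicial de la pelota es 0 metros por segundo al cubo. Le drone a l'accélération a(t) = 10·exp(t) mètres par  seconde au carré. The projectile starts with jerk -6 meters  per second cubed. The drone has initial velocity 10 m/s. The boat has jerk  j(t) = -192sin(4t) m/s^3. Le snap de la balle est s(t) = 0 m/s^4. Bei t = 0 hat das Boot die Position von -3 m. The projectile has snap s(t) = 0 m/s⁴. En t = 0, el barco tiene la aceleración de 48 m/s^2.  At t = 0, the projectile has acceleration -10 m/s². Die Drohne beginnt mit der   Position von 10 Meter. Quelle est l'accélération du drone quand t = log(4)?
En utilisant a(t) = 10·exp(t) et en substituant t = log(4), nous trouvons a = 40.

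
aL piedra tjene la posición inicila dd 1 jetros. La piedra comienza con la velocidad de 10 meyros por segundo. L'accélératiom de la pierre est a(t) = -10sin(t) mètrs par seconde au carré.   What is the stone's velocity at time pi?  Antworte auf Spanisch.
Partiendo de la aceleración a(t) = -10·sin(t), tomamos 1 antiderivada. La integral de la aceleración es la velocidad. Usando v(0) = 10, obtenemos v(t) = 10·cos(t). Usando v(t) = 10·cos(t) y sustituyendo t = pi, encontramos v = -10.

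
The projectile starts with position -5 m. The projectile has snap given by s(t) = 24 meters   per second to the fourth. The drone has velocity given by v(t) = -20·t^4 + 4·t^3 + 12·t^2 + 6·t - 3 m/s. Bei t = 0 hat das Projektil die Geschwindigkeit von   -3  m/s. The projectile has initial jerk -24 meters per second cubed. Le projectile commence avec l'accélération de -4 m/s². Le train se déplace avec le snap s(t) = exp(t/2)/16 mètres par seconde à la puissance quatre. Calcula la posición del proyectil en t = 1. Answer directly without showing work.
x(1) = -13.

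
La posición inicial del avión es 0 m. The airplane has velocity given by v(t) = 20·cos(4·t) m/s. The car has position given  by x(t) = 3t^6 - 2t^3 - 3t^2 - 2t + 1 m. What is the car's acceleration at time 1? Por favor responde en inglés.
We must differentiate our position equation x(t) = 3·t^6 - 2·t^3 - 3·t^2 - 2·t + 1 2 times. The derivative of position gives velocity: v(t) = 18·t^5 - 6·t^2 - 6·t - 2. Taking d/dt of v(t), we find a(t) = 90·t^4 - 12·t - 6. From the given acceleration equation a(t) = 90·t^4 - 12·t - 6, we substitute t = 1 to get a = 72.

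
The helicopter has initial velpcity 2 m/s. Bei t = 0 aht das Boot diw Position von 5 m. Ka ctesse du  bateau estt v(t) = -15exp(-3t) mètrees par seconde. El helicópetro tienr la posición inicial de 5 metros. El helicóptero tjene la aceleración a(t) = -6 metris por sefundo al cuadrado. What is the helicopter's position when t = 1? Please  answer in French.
Nous devons trouver l'intégrale de notre équation de l'accélération a(t) = -6 2 fois. En prenant ∫a(t)dt et en appliquant v(0) = 2, nous trouvons v(t) = 2 - 6·t. L'intégrale de la vitesse est la position. En utilisant x(0) = 5, nous obtenons x(t) = -3·t^2 + 2·t + 5. De l'équation de la position x(t) = -3·t^2 + 2·t + 5, nous substituons t = 1 pour obtenir x = 4.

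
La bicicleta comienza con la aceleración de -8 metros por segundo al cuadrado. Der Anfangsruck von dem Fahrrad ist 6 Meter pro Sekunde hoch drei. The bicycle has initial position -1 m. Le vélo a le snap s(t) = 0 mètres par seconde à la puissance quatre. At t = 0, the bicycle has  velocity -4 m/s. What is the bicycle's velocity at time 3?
We must find the antiderivative of our snap equation s(t) = 0 3 times. The integral of snap is jerk. Using j(0) = 6, we get j(t) = 6. Taking ∫j(t)dt and applying a(0) = -8, we find a(t) = 6·t - 8. Finding the integral of a(t) and using v(0) = -4: v(t) = 3·t^2 - 8·t - 4. We have velocity v(t) = 3·t^2 - 8·t - 4. Substituting t = 3: v(3) = -1.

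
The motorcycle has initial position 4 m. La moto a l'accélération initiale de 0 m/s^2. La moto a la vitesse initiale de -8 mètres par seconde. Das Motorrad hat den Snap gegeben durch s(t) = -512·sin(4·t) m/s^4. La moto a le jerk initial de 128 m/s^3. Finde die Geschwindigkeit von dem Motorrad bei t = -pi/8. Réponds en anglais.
Starting from snap s(t) = -512·sin(4·t), we take 3 antiderivatives. Taking ∫s(t)dt and applying j(0) = 128, we find j(t) = 128·cos(4·t). The antiderivative of jerk, with a(0) = 0, gives acceleration: a(t) = 32·sin(4·t). The antiderivative of acceleration is velocity. Using v(0) = -8, we get v(t) = -8·cos(4·t). Using v(t) = -8·cos(4·t) and substituting t = -pi/8, we find v = 0.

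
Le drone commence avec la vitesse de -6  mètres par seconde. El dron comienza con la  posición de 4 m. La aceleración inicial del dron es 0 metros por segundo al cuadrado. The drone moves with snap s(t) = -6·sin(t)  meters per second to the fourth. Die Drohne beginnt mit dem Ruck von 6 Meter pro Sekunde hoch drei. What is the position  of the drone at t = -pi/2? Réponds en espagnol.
Para resolver esto, necesitamos tomar 4 antiderivadas de nuestra ecuación del snap s(t) = -6·sin(t). Tomando ∫s(t)dt y aplicando j(0) = 6, encontramos j(t) = 6·cos(t). Integrando la sacudida y usando la condición inicial a(0) = 0, obtenemos a(t) = 6·sin(t). Tomando ∫a(t)dt y aplicando v(0) = -6, encontramos v(t) = -6·cos(t). Integrando la velocidad y usando la condición inicial x(0) = 4, obtenemos x(t) = 4 - 6·sin(t). Tenemos la posición x(t) = 4 - 6·sin(t). Sustituyendo t = -pi/2: x(-pi/2) = 10.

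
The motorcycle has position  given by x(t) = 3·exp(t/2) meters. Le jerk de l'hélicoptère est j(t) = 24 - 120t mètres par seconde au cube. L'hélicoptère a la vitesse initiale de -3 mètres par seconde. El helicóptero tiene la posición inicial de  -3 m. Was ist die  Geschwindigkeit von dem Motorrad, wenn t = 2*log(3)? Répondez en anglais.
To solve this, we need to take 1 derivative of our position equation x(t) = 3·exp(t/2). Differentiating position, we get velocity: v(t) = 3·exp(t/2)/2. From the given velocity equation v(t) = 3·exp(t/2)/2, we substitute t = 2*log(3) to get v = 9/2.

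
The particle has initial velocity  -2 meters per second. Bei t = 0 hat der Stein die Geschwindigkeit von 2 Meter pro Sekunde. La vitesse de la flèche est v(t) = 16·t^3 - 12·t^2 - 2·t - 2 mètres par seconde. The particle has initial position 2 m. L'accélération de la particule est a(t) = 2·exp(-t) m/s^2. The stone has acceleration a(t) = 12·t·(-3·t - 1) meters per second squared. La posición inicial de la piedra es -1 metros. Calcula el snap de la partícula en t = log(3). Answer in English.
Starting from acceleration a(t) = 2·exp(-t), we take 2 derivatives. Taking d/dt of a(t), we find j(t) = -2·exp(-t). Taking d/dt of j(t), we find s(t) = 2·exp(-t). We have snap s(t) = 2·exp(-t). Substituting t = log(3): s(log(3)) = 2/3.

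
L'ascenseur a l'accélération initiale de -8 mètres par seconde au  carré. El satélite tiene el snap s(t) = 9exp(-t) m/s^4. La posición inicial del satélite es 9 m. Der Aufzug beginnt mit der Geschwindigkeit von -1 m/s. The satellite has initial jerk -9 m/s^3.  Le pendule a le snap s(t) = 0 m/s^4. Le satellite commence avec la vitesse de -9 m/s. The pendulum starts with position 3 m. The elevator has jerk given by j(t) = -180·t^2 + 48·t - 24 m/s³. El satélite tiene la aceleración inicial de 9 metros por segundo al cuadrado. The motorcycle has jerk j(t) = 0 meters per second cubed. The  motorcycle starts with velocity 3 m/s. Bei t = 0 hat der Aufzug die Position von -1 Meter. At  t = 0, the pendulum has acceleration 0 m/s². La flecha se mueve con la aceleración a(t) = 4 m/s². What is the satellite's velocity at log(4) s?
To find the answer, we compute 3 integrals of s(t) = 9·exp(-t). The antiderivative of snap is jerk. Using j(0) = -9, we get j(t) = -9·exp(-t). The antiderivative of jerk is acceleration. Using a(0) = 9, we get a(t) = 9·exp(-t). The integral of acceleration, with v(0) = -9, gives velocity: v(t) = -9·exp(-t). We have velocity v(t) = -9·exp(-t). Substituting t = log(4): v(log(4)) = -9/4.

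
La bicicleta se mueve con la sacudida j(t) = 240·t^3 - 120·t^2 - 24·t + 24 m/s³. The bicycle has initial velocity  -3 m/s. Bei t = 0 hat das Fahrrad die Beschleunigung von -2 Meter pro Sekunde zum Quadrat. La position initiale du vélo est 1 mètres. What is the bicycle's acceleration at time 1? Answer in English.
We need to integrate our jerk equation j(t) = 240·t^3 - 120·t^2 - 24·t + 24 1 time. Finding the antiderivative of j(t) and using a(0) = -2: a(t) = 60·t^4 - 40·t^3 - 12·t^2 + 24·t - 2. Using a(t) = 60·t^4 - 40·t^3 - 12·t^2 + 24·t - 2 and substituting t = 1, we find a = 30.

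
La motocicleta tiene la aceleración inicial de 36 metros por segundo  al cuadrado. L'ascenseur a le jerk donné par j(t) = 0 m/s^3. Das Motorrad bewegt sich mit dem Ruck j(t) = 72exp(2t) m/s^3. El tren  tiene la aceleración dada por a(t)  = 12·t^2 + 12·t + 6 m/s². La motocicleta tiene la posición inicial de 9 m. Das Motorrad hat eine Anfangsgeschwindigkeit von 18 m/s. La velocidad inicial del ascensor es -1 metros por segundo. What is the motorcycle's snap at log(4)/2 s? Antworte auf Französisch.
En partant du jerk j(t) = 72·exp(2·t), nous prenons 1 dérivée. En prenant d/dt de j(t), nous trouvons s(t) = 144·exp(2·t). Nous avons le snap s(t) = 144·exp(2·t). En substituant t = log(4)/2: s(log(4)/2) = 576.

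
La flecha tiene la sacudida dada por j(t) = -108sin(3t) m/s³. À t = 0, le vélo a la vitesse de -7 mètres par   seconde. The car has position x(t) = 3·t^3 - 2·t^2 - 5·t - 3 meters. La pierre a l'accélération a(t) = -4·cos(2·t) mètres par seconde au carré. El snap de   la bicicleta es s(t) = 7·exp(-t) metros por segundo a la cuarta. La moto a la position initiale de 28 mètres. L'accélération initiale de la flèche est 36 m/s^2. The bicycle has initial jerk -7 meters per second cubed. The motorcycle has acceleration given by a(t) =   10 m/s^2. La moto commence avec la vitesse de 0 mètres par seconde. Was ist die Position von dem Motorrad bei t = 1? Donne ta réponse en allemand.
Wir müssen unsere Gleichung für die Beschleunigung a(t) = 10 2-mal integrieren. Die Stammfunktion von der Beschleunigung, mit v(0) = 0, ergibt die Geschwindigkeit: v(t) = 10·t. Mit ∫v(t)dt und Anwendung von x(0) = 28, finden wir x(t) = 5·t^2 + 28. Wir haben die Position x(t) = 5·t^2 + 28. Durch Einsetzen von t = 1: x(1) = 33.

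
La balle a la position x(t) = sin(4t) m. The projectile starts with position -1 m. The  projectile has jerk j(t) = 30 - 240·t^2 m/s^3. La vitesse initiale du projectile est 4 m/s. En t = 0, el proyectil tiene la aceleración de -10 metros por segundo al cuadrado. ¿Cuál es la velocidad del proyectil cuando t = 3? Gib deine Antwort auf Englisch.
To solve this, we need to take 2 antiderivatives of our jerk equation j(t) = 30 - 240·t^2. Finding the antiderivative of j(t) and using a(0) = -10: a(t) = -80·t^3 + 30·t - 10. The integral of acceleration is velocity. Using v(0) = 4, we get v(t) = -20·t^4 + 15·t^2 - 10·t + 4. Using v(t) = -20·t^4 + 15·t^2 - 10·t + 4 and substituting t = 3, we find v = -1511.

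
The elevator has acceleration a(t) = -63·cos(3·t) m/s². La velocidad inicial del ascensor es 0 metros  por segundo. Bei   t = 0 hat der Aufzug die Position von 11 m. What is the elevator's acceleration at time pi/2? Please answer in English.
Using a(t) = -63·cos(3·t) and substituting t = pi/2, we find a = 0.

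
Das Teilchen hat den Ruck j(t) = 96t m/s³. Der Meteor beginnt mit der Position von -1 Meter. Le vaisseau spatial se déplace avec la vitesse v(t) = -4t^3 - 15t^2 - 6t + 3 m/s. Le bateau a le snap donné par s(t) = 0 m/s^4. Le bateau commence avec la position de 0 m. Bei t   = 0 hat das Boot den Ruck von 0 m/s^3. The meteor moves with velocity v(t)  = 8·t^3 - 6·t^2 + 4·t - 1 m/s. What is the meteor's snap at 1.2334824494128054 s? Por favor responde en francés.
Pour résoudre ceci, nous devons prendre 3 dérivées de notre équation de la vitesse v(t) = 8·t^3 - 6·t^2 + 4·t - 1. En dérivant la vitesse, nous obtenons l'accélération: a(t) = 24·t^2 - 12·t + 4. La dérivée de l'accélération donne le jerk: j(t) = 48·t - 12. La dérivée du jerk donne le snap: s(t) = 48. Nous avons le snap s(t) = 48. En substituant t = 1.2334824494128054: s(1.2334824494128054) = 48.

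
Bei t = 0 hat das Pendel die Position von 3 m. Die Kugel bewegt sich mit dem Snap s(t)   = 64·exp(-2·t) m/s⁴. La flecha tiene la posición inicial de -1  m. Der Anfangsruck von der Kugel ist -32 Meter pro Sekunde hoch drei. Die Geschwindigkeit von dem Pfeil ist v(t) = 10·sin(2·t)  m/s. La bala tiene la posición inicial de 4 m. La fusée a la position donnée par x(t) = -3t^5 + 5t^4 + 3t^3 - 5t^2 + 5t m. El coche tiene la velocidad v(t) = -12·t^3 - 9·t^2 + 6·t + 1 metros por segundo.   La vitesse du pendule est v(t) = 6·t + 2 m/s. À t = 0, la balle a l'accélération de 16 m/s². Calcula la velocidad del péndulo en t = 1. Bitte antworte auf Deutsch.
Mit v(t) = 6·t + 2 und Einsetzen von t = 1, finden wir v = 8.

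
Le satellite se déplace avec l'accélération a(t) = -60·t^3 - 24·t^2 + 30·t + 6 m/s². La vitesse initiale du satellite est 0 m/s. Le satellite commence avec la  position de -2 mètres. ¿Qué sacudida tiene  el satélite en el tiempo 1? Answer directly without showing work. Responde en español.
La respuesta es -198.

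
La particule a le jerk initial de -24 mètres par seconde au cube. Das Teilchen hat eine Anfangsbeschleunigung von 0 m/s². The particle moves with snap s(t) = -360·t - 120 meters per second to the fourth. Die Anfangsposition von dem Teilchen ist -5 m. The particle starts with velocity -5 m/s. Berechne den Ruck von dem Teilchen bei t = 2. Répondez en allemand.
Um dies zu lösen, müssen wir 1 Stammfunktion unserer Gleichung für den Snap s(t) = -360·t - 120 finden. Das Integral von dem Snap, mit j(0) = -24, ergibt den Ruck: j(t) = -180·t^2 - 120·t - 24. Mit j(t) = -180·t^2 - 120·t - 24 und Einsetzen von t = 2, finden wir j = -984.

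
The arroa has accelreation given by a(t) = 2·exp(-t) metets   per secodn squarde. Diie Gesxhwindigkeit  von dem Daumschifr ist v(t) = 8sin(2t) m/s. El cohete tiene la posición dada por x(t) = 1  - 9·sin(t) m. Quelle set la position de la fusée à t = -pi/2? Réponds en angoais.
Using x(t) = 1 - 9·sin(t) and substituting t = -pi/2, we find x = 10.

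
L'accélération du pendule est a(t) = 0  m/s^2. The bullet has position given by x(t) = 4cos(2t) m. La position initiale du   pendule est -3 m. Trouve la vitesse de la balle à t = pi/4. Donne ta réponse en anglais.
To solve this, we need to take 1 derivative of our position equation x(t) = 4·cos(2·t). Taking d/dt of x(t), we find v(t) = -8·sin(2·t). From the given velocity equation v(t) = -8·sin(2·t), we substitute t = pi/4 to get v = -8.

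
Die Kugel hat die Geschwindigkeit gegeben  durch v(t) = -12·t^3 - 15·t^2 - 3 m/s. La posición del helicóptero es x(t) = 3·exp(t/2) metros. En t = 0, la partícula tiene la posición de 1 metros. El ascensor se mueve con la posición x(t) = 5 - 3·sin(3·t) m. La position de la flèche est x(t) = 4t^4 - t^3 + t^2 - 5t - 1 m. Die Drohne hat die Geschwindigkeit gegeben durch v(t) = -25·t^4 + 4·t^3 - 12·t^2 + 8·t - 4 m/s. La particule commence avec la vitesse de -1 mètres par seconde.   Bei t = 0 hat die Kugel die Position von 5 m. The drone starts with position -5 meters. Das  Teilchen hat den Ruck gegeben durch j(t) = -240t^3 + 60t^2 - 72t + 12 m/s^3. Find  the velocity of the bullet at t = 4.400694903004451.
From the given velocity equation v(t) = -12·t^3 - 15·t^2 - 3, we substitute t = 4.400694903004451 to get v = -1316.18413053175.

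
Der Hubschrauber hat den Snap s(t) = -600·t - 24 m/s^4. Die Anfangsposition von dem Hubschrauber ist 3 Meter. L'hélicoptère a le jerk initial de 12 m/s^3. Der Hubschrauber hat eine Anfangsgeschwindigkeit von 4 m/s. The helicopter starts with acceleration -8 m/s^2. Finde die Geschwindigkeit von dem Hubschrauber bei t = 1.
Wir müssen unsere Gleichung für den Snap s(t) = -600·t - 24 3-mal integrieren. Das Integral von dem Snap ist der Ruck. Mit j(0) = 12 erhalten wir j(t) = -300·t^2 - 24·t + 12. Das Integral von dem Ruck, mit a(0) = -8, ergibt die Beschleunigung: a(t) = -100·t^3 - 12·t^2 + 12·t - 8. Das Integral von der Beschleunigung ist die Geschwindigkeit. Mit v(0) = 4 erhalten wir v(t) = -25·t^4 - 4·t^3 + 6·t^2 - 8·t + 4. Wir haben die Geschwindigkeit v(t) = -25·t^4 - 4·t^3 + 6·t^2 - 8·t + 4. Durch Einsetzen von t = 1: v(1) = -27.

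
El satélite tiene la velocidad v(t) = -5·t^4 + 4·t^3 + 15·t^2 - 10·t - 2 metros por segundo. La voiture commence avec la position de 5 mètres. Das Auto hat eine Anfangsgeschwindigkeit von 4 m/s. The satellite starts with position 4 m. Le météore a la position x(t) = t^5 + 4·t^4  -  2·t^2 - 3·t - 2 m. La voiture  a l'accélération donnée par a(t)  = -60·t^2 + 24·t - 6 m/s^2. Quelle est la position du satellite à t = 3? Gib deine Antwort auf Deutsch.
Um dies zu lösen, müssen wir 1 Stammfunktion unserer Gleichung für die Geschwindigkeit v(t) = -5·t^4 + 4·t^3 + 15·t^2 - 10·t - 2 finden. Das Integral von der Geschwindigkeit ist die Position. Mit x(0) = 4 erhalten wir x(t) = -t^5 + t^4 + 5·t^3 - 5·t^2 - 2·t + 4. Wir haben die Position x(t) = -t^5 + t^4 + 5·t^3 - 5·t^2 - 2·t + 4. Durch Einsetzen von t = 3: x(3) = -74.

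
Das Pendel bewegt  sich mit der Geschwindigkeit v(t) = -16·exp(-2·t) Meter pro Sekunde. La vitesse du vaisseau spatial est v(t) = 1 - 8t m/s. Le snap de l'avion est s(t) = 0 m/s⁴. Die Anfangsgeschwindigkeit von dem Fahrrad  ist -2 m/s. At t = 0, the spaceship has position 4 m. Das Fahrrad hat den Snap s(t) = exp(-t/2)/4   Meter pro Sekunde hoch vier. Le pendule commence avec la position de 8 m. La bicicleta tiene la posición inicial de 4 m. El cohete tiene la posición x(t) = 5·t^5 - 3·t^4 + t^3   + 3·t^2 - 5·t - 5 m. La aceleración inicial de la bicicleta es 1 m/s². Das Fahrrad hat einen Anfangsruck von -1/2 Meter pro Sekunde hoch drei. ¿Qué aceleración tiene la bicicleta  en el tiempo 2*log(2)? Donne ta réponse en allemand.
Ausgehend von dem Snap s(t) = exp(-t/2)/4, nehmen wir 2 Stammfunktionen. Durch Integration von dem Snap und Verwendung der Anfangsbedingung j(0) = -1/2, erhalten wir j(t) = -exp(-t/2)/2. Mit ∫j(t)dt und Anwendung von a(0) = 1, finden wir a(t) = exp(-t/2). Mit a(t) = exp(-t/2) und Einsetzen von t = 2*log(2), finden wir a = 1/2.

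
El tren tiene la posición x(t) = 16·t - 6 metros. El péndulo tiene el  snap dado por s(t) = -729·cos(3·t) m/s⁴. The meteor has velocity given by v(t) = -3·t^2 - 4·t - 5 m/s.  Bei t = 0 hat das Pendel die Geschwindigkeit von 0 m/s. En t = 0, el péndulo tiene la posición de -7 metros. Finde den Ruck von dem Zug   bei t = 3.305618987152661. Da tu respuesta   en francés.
En partant de la position x(t) = 16·t - 6, nous prenons 3 dérivées. En dérivant la position, nous obtenons la vitesse: v(t) = 16. La dérivée de la vitesse donne l'accélération: a(t) = 0. En prenant d/dt de a(t), nous trouvons j(t) = 0. Nous avons le jerk j(t) = 0. En substituant t = 3.305618987152661: j(3.305618987152661) = 0.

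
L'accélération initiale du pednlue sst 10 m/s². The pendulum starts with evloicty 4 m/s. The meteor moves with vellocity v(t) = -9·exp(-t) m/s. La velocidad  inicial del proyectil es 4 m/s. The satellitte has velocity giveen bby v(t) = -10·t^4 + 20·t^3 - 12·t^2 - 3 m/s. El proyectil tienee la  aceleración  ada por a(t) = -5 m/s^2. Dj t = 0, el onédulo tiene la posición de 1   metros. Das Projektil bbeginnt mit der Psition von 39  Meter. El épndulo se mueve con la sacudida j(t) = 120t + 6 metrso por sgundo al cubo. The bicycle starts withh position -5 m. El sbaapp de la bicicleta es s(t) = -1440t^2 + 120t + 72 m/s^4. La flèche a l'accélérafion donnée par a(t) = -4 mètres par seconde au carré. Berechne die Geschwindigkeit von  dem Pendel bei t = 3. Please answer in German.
Um dies zu lösen, müssen wir 2 Stammfunktionen unserer Gleichung für den Ruck j(t) = 120·t + 6 finden. Durch Integration von dem Ruck und Verwendung der Anfangsbedingung a(0) = 10, erhalten wir a(t) = 60·t^2 + 6·t + 10. Durch Integration von der Beschleunigung und Verwendung der Anfangsbedingung v(0) = 4, erhalten wir v(t) = 20·t^3 + 3·t^2 + 10·t + 4. Mit v(t) = 20·t^3 + 3·t^2 + 10·t + 4 und Einsetzen von t = 3, finden wir v = 601.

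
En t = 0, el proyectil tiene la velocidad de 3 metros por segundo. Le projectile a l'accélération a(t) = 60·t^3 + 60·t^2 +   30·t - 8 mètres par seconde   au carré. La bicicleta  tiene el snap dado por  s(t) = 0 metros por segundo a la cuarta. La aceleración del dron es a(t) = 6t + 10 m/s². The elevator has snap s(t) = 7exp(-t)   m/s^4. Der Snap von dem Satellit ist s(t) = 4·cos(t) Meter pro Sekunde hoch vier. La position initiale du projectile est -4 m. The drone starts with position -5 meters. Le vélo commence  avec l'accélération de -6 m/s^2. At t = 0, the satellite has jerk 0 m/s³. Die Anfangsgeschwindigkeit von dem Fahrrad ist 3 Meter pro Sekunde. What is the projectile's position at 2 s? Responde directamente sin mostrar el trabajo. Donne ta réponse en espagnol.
La respuesta es 202.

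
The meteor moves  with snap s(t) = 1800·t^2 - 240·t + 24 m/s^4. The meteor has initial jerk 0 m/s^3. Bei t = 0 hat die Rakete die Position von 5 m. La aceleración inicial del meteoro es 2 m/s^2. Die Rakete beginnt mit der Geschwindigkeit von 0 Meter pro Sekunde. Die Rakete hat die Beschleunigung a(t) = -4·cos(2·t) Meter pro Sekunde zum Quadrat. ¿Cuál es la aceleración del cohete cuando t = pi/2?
Usando a(t) = -4·cos(2·t) y sustituyendo t = pi/2, encontramos a = 4.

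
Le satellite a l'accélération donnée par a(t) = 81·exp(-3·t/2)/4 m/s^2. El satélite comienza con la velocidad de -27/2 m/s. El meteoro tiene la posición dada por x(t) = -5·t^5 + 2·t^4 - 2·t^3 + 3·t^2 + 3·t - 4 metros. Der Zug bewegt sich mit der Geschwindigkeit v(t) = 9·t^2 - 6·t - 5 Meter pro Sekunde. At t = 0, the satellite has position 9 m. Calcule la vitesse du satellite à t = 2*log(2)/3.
Nous devons intégrer notre équation de l'accélération a(t) = 81·exp(-3·t/2)/4 1 fois. L'intégrale de l'accélération est la vitesse. En utilisant v(0) = -27/2, nous obtenons v(t) = -27·exp(-3·t/2)/2. Nous avons la vitesse v(t) = -27·exp(-3·t/2)/2. En substituant t = 2*log(2)/3: v(2*log(2)/3) = -27/4.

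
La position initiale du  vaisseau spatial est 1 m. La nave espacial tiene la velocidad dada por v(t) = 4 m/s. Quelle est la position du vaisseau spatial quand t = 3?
Nous devons trouver la primitive de notre équation de la vitesse v(t) = 4 1 fois. En intégrant la vitesse et en utilisant la condition initiale x(0) = 1, nous obtenons x(t) = 4·t + 1. Nous avons la position x(t) = 4·t + 1. En substituant t = 3: x(3) = 13.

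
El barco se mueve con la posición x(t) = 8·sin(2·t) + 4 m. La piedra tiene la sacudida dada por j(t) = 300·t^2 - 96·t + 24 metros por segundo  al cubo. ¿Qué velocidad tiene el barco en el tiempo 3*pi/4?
Debemos derivar nuestra ecuación de la posición x(t) = 8·sin(2·t) + 4 1 vez. La derivada de la posición da la velocidad: v(t) = 16·cos(2·t). De la ecuación de la velocidad v(t) = 16·cos(2·t), sustituimos t = 3*pi/4 para obtener v = 0.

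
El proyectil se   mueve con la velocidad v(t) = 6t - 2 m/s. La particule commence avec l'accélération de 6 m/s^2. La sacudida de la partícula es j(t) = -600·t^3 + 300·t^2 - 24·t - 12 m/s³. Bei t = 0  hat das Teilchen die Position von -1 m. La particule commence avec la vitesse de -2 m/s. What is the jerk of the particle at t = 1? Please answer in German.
Mit j(t) = -600·t^3 + 300·t^2 - 24·t - 12 und Einsetzen von t = 1, finden wir j = -336.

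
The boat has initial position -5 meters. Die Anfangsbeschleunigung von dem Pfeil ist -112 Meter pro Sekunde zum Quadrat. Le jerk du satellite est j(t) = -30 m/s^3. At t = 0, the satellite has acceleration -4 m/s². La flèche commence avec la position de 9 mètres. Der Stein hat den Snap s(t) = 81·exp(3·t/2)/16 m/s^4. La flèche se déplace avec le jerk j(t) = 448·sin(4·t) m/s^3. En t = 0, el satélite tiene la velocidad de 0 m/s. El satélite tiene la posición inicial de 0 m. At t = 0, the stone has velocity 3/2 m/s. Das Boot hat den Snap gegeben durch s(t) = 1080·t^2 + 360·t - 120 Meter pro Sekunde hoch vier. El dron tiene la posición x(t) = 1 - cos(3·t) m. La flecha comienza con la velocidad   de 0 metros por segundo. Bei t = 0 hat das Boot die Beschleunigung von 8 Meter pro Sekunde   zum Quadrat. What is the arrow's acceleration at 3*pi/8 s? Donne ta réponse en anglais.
Starting from jerk j(t) = 448·sin(4·t), we take 1 integral. The antiderivative of jerk is acceleration. Using a(0) = -112, we get a(t) = -112·cos(4·t). Using a(t) = -112·cos(4·t) and substituting t = 3*pi/8, we find a = 0.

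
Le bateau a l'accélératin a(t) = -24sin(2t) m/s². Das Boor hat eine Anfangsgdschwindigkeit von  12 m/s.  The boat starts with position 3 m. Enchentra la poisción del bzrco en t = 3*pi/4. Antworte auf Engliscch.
We must find the antiderivative of our acceleration equation a(t) = -24·sin(2·t) 2 times. Integrating acceleration and using the initial condition v(0) = 12, we get v(t) = 12·cos(2·t). The antiderivative of velocity is position. Using x(0) = 3, we get x(t) = 6·sin(2·t) + 3. From the given position equation x(t) = 6·sin(2·t) + 3, we substitute t = 3*pi/4 to get x = -3.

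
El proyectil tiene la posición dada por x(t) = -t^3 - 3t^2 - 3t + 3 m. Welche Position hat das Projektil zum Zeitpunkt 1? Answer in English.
Using x(t) = -t^3 - 3·t^2 - 3·t + 3 and substituting t = 1, we find x = -4.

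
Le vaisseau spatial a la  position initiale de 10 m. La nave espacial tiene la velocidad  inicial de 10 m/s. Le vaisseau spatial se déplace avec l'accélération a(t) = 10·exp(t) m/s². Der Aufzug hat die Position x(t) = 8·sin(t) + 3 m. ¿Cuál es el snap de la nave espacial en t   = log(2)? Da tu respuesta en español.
Partiendo de la aceleración a(t) = 10·exp(t), tomamos 2 derivadas. Derivando la aceleración, obtenemos la sacudida: j(t) = 10·exp(t). Tomando d/dt de j(t), encontramos s(t) = 10·exp(t). Tenemos el snap s(t) = 10·exp(t). Sustituyendo t = log(2): s(log(2)) = 20.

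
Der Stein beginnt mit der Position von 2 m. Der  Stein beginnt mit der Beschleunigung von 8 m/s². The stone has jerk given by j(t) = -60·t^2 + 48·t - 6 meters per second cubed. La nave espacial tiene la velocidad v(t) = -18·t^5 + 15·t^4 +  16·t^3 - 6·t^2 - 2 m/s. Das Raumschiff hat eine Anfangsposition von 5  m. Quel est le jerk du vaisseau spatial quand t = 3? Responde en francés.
En partant de la vitesse v(t) = -18·t^5 + 15·t^4 + 16·t^3 - 6·t^2 - 2, nous prenons 2 dérivées. En dérivant la vitesse, nous obtenons l'accélération: a(t) = -90·t^4 + 60·t^3 + 48·t^2 - 12·t. En dérivant l'accélération, nous obtenons le jerk: j(t) = -360·t^3 + 180·t^2 + 96·t - 12. En utilisant j(t) = -360·t^3 + 180·t^2 + 96·t - 12 et en substituant t = 3, nous trouvons j = -7824.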